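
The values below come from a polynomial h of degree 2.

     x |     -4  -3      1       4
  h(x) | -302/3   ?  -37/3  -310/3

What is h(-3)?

-59

The 3 known points determine the degree-2 polynomial uniquely.
Write h(x) = ax^2 + bx + c. Substituting each data point gives a linear system:
  16a - 4b + c = -302/3
  a + b + c = -37/3
  16a + 4b + c = -310/3
Solving the system yields a = -6, b = -1/3, c = -6.
So h(x) = -6x^2 - (1/3)x - 6.
Then h(-3) = -59.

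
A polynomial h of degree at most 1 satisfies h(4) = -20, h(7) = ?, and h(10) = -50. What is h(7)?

-35

The 2 known points determine the degree-1 polynomial uniquely.
Write h(n) = an + b. Substituting each data point gives a linear system:
  4a + b = -20
  10a + b = -50
Solving the system yields a = -5, b = 0.
So h(n) = -5n.
Then h(7) = -35.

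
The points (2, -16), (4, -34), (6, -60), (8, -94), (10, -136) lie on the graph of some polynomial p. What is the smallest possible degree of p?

2

Forward differences of the values at x = 2, 4, 6, 8, 10:
  p  : -16  -34  -60  -94  -136
  Δ  : -18  -26  -34  -42
  Δ^2: -8  -8  -8
  Δ^3: 0  0
  Δ^4: 0
The second differences are constant (-8) and nonzero, while all higher differences vanish, so the minimal degree is 2.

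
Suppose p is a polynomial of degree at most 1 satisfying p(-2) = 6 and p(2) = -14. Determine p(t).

Write p(t) = at + b. Substituting each data point gives a linear system:
  -2a + b = 6
  2a + b = -14
Solving the system yields a = -5, b = -4.
So p(t) = -5t - 4.
Check: p(-2) = 6. ✓

p(t) = -5t - 4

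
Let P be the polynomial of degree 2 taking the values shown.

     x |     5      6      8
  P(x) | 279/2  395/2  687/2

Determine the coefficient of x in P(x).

Write P(x) = ax^2 + bx + c. Substituting each data point gives a linear system:
  25a + 5b + c = 279/2
  36a + 6b + c = 395/2
  64a + 8b + c = 687/2
Solving the system yields a = 5, b = 3, c = -1/2.
So P(x) = 5x^2 + 3x - 1/2.
The coefficient of x is 3.

3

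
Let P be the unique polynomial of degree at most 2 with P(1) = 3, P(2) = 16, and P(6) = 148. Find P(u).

Using the Lagrange interpolation formula with nodes 1, 2, 6:
  L_0(u) = (u - 2)(u - 6) / 5
  L_1(u) = (u - 1)(u - 6) / -4
  L_2(u) = (u - 1)(u - 2) / 20
Then P(u) = 3·L_0(u) + 16·L_1(u) + 148·L_2(u).
Expanding and collecting terms gives P(u) = 4u^2 + u - 2.
Check: P(6) = 148. ✓

P(u) = 4u^2 + u - 2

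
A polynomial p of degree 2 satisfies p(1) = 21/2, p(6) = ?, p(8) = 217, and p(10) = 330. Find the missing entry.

The 3 known points determine the degree-2 polynomial uniquely.
Write p(x) = ax^2 + bx + c. Substituting each data point gives a linear system:
  a + b + c = 21/2
  64a + 8b + c = 217
  100a + 10b + c = 330
Solving the system yields a = 3, b = 5/2, c = 5.
So p(x) = 3x^2 + (5/2)x + 5.
Then p(6) = 128.

128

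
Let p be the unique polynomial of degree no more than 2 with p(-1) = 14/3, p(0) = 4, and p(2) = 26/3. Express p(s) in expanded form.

Using the Lagrange interpolation formula with nodes -1, 0, 2:
  L_0(s) = s(s - 2) / 3
  L_1(s) = (s + 1)(s - 2) / -2
  L_2(s) = (s + 1)s / 6
Then p(s) = 14/3·L_0(s) + 4·L_1(s) + 26/3·L_2(s).
Expanding and collecting terms gives p(s) = s^2 + (1/3)s + 4.
Check: p(2) = 26/3. ✓

p(s) = s^2 + (1/3)s + 4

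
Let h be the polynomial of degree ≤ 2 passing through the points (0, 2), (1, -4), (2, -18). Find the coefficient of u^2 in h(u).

-4

Write h(u) = au^2 + bu + c. Substituting each data point gives a linear system:
  c = 2
  a + b + c = -4
  4a + 2b + c = -18
Solving the system yields a = -4, b = -2, c = 2.
So h(u) = -4u² - 2u + 2.
The leading coefficient is -4.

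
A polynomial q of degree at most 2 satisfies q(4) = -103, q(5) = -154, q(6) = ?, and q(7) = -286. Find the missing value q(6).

The 3 known points determine the degree-2 polynomial uniquely.
Write q(n) = an^2 + bn + c. Substituting each data point gives a linear system:
  16a + 4b + c = -103
  25a + 5b + c = -154
  49a + 7b + c = -286
Solving the system yields a = -5, b = -6, c = 1.
So q(n) = -5n² - 6n + 1.
Then q(6) = -215.

-215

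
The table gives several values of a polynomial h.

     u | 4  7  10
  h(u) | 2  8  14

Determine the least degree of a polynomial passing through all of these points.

Forward differences of the values at u = 4, 7, 10:
  h  : 2  8  14
  Δ  : 6  6
  Δ^2: 0
The first differences are constant (6) and nonzero, while all higher differences vanish, so the minimal degree is 1.

1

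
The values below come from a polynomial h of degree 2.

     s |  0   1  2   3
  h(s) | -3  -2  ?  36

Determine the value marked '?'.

11

On equispaced nodes a degree-2 polynomial has vanishing third forward difference, so
  - h(0) + 3·h(1) - 3·h(2) + h(3) = 0.
Substituting the known values and solving for h(2):
  -3·h(2) = -33
  h(2) = 11.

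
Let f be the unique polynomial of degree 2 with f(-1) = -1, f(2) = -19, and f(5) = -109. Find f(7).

Using the Lagrange interpolation formula with nodes -1, 2, 5:
  L_0(t) = (t - 2)(t - 5) / 18
  L_1(t) = (t + 1)(t - 5) / -9
  L_2(t) = (t + 1)(t - 2) / 18
Then f(t) = -1·L_0(t) - 19·L_1(t) - 109·L_2(t).
Expanding and collecting terms gives f(t) = -4t^2 - 2t + 1.
Evaluating at t = 7: f(7) = -209.

-209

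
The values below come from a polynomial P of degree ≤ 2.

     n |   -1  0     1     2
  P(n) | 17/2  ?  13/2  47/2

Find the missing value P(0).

The 3 known points determine the degree-2 polynomial uniquely.
Write P(n) = an^2 + bn + c. Substituting each data point gives a linear system:
  a - b + c = 17/2
  a + b + c = 13/2
  4a + 2b + c = 47/2
Solving the system yields a = 6, b = -1, c = 3/2.
So P(n) = 6n^2 - n + 3/2.
Then P(0) = 3/2.

3/2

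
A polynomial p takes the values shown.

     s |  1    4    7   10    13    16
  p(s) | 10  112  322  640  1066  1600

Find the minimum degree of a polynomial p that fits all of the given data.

Forward differences of the values at s = 1, 4, 7, 10, 13, 16:
  p  : 10  112  322  640  1066  1600
  Δ  : 102  210  318  426  534
  Δ^2: 108  108  108  108
  Δ^3: 0  0  0
  Δ^4: 0  0
  Δ^5: 0
The second differences are constant (108) and nonzero, while all higher differences vanish, so the minimal degree is 2.

2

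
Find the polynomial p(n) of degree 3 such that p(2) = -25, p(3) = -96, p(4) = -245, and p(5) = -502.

Write p(n) = an^3 + bn^2 + cn + d. Substituting each data point gives a linear system:
  8a + 4b + 2c + d = -25
  27a + 9b + 3c + d = -96
  64a + 16b + 4c + d = -245
  125a + 25b + 5c + d = -502
Solving the system yields a = -5, b = 6, c = -6, d = 3.
So p(n) = -5n^3 + 6n^2 - 6n + 3.
Check: p(2) = -25. ✓

p(n) = -5n^3 + 6n^2 - 6n + 3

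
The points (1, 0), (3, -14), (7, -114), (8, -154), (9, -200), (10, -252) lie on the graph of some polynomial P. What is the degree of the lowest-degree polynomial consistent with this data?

2

Divided differences on the nodes 1, 3, 7, 8, 9, 10:
  order 0: 0  -14  -114  -154  -200  -252
  order 1: -7  -25  -40  -46  -52
  order 2: -3  -3  -3  -3
  order 3: 0  0  0
  order 4: 0  0
  order 5: 0
The order-2 divided differences are all -3 (nonzero) and every higher order vanishes, so the data lies on a polynomial of degree exactly 2.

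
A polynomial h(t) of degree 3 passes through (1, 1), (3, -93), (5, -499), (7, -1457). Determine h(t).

h(t) = -5t^3 + 6t^2 - 6t + 6

Write h(t) = at^3 + bt^2 + ct + d. Substituting each data point gives a linear system:
  a + b + c + d = 1
  27a + 9b + 3c + d = -93
  125a + 25b + 5c + d = -499
  343a + 49b + 7c + d = -1457
Solving the system yields a = -5, b = 6, c = -6, d = 6.
So h(t) = -5t³ + 6t² - 6t + 6.
Check: h(7) = -1457. ✓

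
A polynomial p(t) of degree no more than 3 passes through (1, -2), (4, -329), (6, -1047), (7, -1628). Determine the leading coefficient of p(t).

Write p(t) = at^3 + bt^2 + ct + d. Substituting each data point gives a linear system:
  a + b + c + d = -2
  64a + 16b + 4c + d = -329
  216a + 36b + 6c + d = -1047
  343a + 49b + 7c + d = -1628
Solving the system yields a = -4, b = -6, c = 5, d = 3.
So p(t) = -4t^3 - 6t^2 + 5t + 3.
The leading coefficient is -4.

-4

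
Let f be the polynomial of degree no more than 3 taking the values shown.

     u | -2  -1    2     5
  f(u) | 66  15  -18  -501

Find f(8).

-2244

Using the Lagrange interpolation formula with nodes -2, -1, 2, 5:
  L_0(u) = (u + 1)(u - 2)(u - 5) / -28
  L_1(u) = (u + 2)(u - 2)(u - 5) / 18
  L_2(u) = (u + 2)(u + 1)(u - 5) / -36
  L_3(u) = (u + 2)(u + 1)(u - 2) / 126
Then f(u) = 66·L_0(u) + 15·L_1(u) - 18·L_2(u) - 501·L_3(u).
Expanding and collecting terms gives f(u) = -5u³ + 5u² - u + 4.
Evaluating at u = 8: f(8) = -2244.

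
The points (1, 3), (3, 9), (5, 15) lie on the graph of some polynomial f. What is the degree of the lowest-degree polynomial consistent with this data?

Forward differences of the values at t = 1, 3, 5:
  f  : 3  9  15
  Δ  : 6  6
  Δ^2: 0
The first differences are constant (6) and nonzero, while all higher differences vanish, so the minimal degree is 1.

1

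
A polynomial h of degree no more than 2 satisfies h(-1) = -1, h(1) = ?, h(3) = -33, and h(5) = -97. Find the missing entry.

-1

The 3 known points determine the degree-2 polynomial uniquely.
Write h(x) = ax^2 + bx + c. Substituting each data point gives a linear system:
  a - b + c = -1
  9a + 3b + c = -33
  25a + 5b + c = -97
Solving the system yields a = -4, b = 0, c = 3.
So h(x) = -4x^2 + 3.
Then h(1) = -1.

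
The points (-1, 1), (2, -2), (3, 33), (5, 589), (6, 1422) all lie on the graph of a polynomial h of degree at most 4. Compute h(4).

Write h(t) = at^4 + bt^3 + ct^2 + dt + e. Substituting each data point gives a linear system:
  a - b + c - d + e = 1
  16a + 8b + 4c + 2d + e = -2
  81a + 27b + 9c + 3d + e = 33
  625a + 125b + 25c + 5d + e = 589
  1296a + 216b + 36c + 6d + e = 1422
Solving the system yields a = 2, b = -6, c = 3, d = 4, e = -6.
So h(t) = 2t⁴ - 6t³ + 3t² + 4t - 6.
Then h(4) = 186.

186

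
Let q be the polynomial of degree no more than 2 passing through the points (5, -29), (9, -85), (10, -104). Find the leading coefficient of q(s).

-1

Write q(s) = as^2 + bs + c. Substituting each data point gives a linear system:
  25a + 5b + c = -29
  81a + 9b + c = -85
  100a + 10b + c = -104
Solving the system yields a = -1, b = 0, c = -4.
So q(s) = -s² - 4.
The leading coefficient is -1.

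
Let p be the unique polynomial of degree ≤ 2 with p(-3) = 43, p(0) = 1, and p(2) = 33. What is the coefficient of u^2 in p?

Write p(u) = au^2 + bu + c. Substituting each data point gives a linear system:
  9a - 3b + c = 43
  c = 1
  4a + 2b + c = 33
Solving the system yields a = 6, b = 4, c = 1.
So p(u) = 6u^2 + 4u + 1.
The leading coefficient is 6.

6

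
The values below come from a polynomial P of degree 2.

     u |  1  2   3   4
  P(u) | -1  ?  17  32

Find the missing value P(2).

6

On equispaced nodes a degree-2 polynomial has vanishing third forward difference, so
  - P(1) + 3·P(2) - 3·P(3) + P(4) = 0.
Substituting the known values and solving for P(2):
  3·P(2) = 18
  P(2) = 6.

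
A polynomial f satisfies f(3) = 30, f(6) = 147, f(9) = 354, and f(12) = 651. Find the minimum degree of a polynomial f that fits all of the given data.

2

Forward differences of the values at x = 3, 6, 9, 12:
  f  : 30  147  354  651
  Δ  : 117  207  297
  Δ^2: 90  90
  Δ^3: 0
The second differences are constant (90) and nonzero, while all higher differences vanish, so the minimal degree is 2.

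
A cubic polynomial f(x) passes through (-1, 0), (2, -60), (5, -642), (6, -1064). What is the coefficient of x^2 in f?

-5

Write f(x) = ax^3 + bx^2 + cx + d. Substituting each data point gives a linear system:
  -a + b - c + d = 0
  8a + 4b + 2c + d = -60
  125a + 25b + 5c + d = -642
  216a + 36b + 6c + d = -1064
Solving the system yields a = -4, b = -5, c = -3, d = -2.
So f(x) = -4x^3 - 5x^2 - 3x - 2.
The coefficient of x^2 is -5.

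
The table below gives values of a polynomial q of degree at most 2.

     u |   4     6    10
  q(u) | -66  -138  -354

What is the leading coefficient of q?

Write q(u) = au^2 + bu + c. Substituting each data point gives a linear system:
  16a + 4b + c = -66
  36a + 6b + c = -138
  100a + 10b + c = -354
Solving the system yields a = -3, b = -6, c = 6.
So q(u) = -3u^2 - 6u + 6.
The leading coefficient is -3.

-3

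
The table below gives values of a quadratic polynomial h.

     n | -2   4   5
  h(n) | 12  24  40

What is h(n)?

Using the Lagrange interpolation formula with nodes -2, 4, 5:
  L_0(n) = (n - 4)(n - 5) / 42
  L_1(n) = (n + 2)(n - 5) / -6
  L_2(n) = (n + 2)(n - 4) / 7
Then h(n) = 12·L_0(n) + 24·L_1(n) + 40·L_2(n).
Expanding and collecting terms gives h(n) = 2n^2 - 2n.
Check: h(4) = 24. ✓

h(n) = 2n^2 - 2n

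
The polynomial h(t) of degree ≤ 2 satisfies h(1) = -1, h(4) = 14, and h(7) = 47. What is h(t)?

Write h(t) = at^2 + bt + c. Substituting each data point gives a linear system:
  a + b + c = -1
  16a + 4b + c = 14
  49a + 7b + c = 47
Solving the system yields a = 1, b = 0, c = -2.
So h(t) = t^2 - 2.
Check: h(7) = 47. ✓

h(t) = t^2 - 2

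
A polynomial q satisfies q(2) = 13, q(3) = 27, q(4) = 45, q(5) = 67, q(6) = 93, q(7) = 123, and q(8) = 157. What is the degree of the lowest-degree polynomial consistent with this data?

2

Forward differences of the values at x = 2, 3, 4, 5, 6, 7, 8:
  q  : 13  27  45  67  93  123  157
  Δ  : 14  18  22  26  30  34
  Δ^2: 4  4  4  4  4
  Δ^3: 0  0  0  0
  Δ^4: 0  0  0
  Δ^5: 0  0
  Δ^6: 0
The second differences are constant (4) and nonzero, while all higher differences vanish, so the minimal degree is 2.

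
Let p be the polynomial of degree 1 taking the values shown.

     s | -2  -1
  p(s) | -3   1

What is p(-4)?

Write p(s) = as + b. Substituting each data point gives a linear system:
  -2a + b = -3
  -a + b = 1
Solving the system yields a = 4, b = 5.
So p(s) = 4s + 5.
Then p(-4) = -11.

-11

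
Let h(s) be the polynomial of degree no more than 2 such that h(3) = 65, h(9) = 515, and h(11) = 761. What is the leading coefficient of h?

Write h(s) = as^2 + bs + c. Substituting each data point gives a linear system:
  9a + 3b + c = 65
  81a + 9b + c = 515
  121a + 11b + c = 761
Solving the system yields a = 6, b = 3, c = 2.
So h(s) = 6s² + 3s + 2.
The leading coefficient is 6.

6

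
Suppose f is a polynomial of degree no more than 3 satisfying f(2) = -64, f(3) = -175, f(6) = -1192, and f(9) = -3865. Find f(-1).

5

Using the Lagrange interpolation formula with nodes 2, 3, 6, 9:
  L_0(n) = (n - 3)(n - 6)(n - 9) / -28
  L_1(n) = (n - 2)(n - 6)(n - 9) / 18
  L_2(n) = (n - 2)(n - 3)(n - 9) / -36
  L_3(n) = (n - 2)(n - 3)(n - 6) / 126
Then f(n) = -64·L_0(n) - 175·L_1(n) - 1192·L_2(n) - 3865·L_3(n).
Expanding and collecting terms gives f(n) = -5n^3 - 2n^2 - 6n - 4.
Evaluating at n = -1: f(-1) = 5.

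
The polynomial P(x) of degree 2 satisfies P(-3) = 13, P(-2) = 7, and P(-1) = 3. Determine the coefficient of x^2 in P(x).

1

Write P(x) = ax^2 + bx + c. Substituting each data point gives a linear system:
  9a - 3b + c = 13
  4a - 2b + c = 7
  a - b + c = 3
Solving the system yields a = 1, b = -1, c = 1.
So P(x) = x^2 - x + 1.
The leading coefficient is 1.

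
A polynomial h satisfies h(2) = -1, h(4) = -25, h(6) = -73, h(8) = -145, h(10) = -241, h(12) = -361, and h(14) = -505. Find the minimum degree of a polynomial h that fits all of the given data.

2

Forward differences of the values at t = 2, 4, 6, 8, 10, 12, 14:
  h  : -1  -25  -73  -145  -241  -361  -505
  Δ  : -24  -48  -72  -96  -120  -144
  Δ^2: -24  -24  -24  -24  -24
  Δ^3: 0  0  0  0
  Δ^4: 0  0  0
  Δ^5: 0  0
  Δ^6: 0
The second differences are constant (-24) and nonzero, while all higher differences vanish, so the minimal degree is 2.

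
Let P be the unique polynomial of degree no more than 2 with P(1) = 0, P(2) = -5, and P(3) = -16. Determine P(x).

P(x) = -3x^2 + 4x - 1

Write P(x) = ax^2 + bx + c. Substituting each data point gives a linear system:
  a + b + c = 0
  4a + 2b + c = -5
  9a + 3b + c = -16
Solving the system yields a = -3, b = 4, c = -1.
So P(x) = -3x² + 4x - 1.
Check: P(2) = -5. ✓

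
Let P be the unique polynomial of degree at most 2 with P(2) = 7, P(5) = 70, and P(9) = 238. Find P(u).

Write P(u) = au^2 + bu + c. Substituting each data point gives a linear system:
  4a + 2b + c = 7
  25a + 5b + c = 70
  81a + 9b + c = 238
Solving the system yields a = 3, b = 0, c = -5.
So P(u) = 3u^2 - 5.
Check: P(9) = 238. ✓

P(u) = 3u^2 - 5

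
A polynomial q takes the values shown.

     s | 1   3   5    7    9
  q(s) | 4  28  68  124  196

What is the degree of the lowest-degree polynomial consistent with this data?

2

Forward differences of the values at s = 1, 3, 5, 7, 9:
  q  : 4  28  68  124  196
  Δ  : 24  40  56  72
  Δ^2: 16  16  16
  Δ^3: 0  0
  Δ^4: 0
The second differences are constant (16) and nonzero, while all higher differences vanish, so the minimal degree is 2.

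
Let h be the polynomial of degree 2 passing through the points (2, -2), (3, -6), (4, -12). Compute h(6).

Forward differences of the values at n = 2, 3, 4:
  h  : -2  -6  -12
  Δ  : -4  -6
  Δ^2: -2
The second differences are constant, confirming degree 2.
Interpolating (Newton forward form) and evaluating at n = 6 gives h(6) = -30.

-30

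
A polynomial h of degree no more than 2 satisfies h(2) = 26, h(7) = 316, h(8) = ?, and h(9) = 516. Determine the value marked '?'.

410

The 3 known points determine the degree-2 polynomial uniquely.
Write h(s) = as^2 + bs + c. Substituting each data point gives a linear system:
  4a + 2b + c = 26
  49a + 7b + c = 316
  81a + 9b + c = 516
Solving the system yields a = 6, b = 4, c = -6.
So h(s) = 6s^2 + 4s - 6.
Then h(8) = 410.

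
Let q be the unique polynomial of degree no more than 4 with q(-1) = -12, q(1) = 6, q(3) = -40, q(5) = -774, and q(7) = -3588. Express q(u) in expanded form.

q(u) = -2u^4 + 3u^3 + 3u^2 + 6u - 4

Write q(u) = au^4 + bu^3 + cu^2 + du + e. Substituting each data point gives a linear system:
  a - b + c - d + e = -12
  a + b + c + d + e = 6
  81a + 27b + 9c + 3d + e = -40
  625a + 125b + 25c + 5d + e = -774
  2401a + 343b + 49c + 7d + e = -3588
Solving the system yields a = -2, b = 3, c = 3, d = 6, e = -4.
So q(u) = -2u^4 + 3u^3 + 3u^2 + 6u - 4.
Check: q(7) = -3588. ✓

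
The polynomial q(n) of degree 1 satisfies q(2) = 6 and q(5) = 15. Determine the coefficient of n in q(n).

3

Write q(n) = an + b. Substituting each data point gives a linear system:
  2a + b = 6
  5a + b = 15
Solving the system yields a = 3, b = 0.
So q(n) = 3n.
The leading coefficient is 3.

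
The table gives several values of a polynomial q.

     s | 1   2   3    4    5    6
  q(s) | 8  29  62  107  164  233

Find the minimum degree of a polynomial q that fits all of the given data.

2

Forward differences of the values at s = 1, 2, 3, 4, 5, 6:
  q  : 8  29  62  107  164  233
  Δ  : 21  33  45  57  69
  Δ^2: 12  12  12  12
  Δ^3: 0  0  0
  Δ^4: 0  0
  Δ^5: 0
The second differences are constant (12) and nonzero, while all higher differences vanish, so the minimal degree is 2.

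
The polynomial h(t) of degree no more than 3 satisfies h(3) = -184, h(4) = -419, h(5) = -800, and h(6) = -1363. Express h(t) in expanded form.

h(t) = -6t^3 - t^2 - 6t + 5

Using the Lagrange interpolation formula with nodes 3, 4, 5, 6:
  L_0(t) = (t - 4)(t - 5)(t - 6) / -6
  L_1(t) = (t - 3)(t - 5)(t - 6) / 2
  L_2(t) = (t - 3)(t - 4)(t - 6) / -2
  L_3(t) = (t - 3)(t - 4)(t - 5) / 6
Then h(t) = -184·L_0(t) - 419·L_1(t) - 800·L_2(t) - 1363·L_3(t).
Expanding and collecting terms gives h(t) = -6t³ - t² - 6t + 5.
Check: h(6) = -1363. ✓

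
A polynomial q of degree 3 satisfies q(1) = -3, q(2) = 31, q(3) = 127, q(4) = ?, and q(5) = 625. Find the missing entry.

The 4 known points determine the degree-3 polynomial uniquely.
Write q(x) = ax^3 + bx^2 + cx + d. Substituting each data point gives a linear system:
  a + b + c + d = -3
  8a + 4b + 2c + d = 31
  27a + 9b + 3c + d = 127
  125a + 25b + 5c + d = 625
Solving the system yields a = 5, b = 1, c = -4, d = -5.
So q(x) = 5x^3 + x^2 - 4x - 5.
Then q(4) = 315.

315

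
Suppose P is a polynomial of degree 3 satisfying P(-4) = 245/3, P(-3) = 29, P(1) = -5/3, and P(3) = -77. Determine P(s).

Using the Lagrange interpolation formula with nodes -4, -3, 1, 3:
  L_0(s) = (s + 3)(s - 1)(s - 3) / -35
  L_1(s) = (s + 4)(s - 1)(s - 3) / 24
  L_2(s) = (s + 4)(s + 3)(s - 3) / -40
  L_3(s) = (s + 4)(s + 3)(s - 1) / 84
Then P(s) = 245/3·L_0(s) + 29·L_1(s) - 5/3·L_2(s) - 77·L_3(s).
Expanding and collecting terms gives P(s) = -2s³ - 3s² + (1/3)s + 3.
Check: P(3) = -77. ✓

P(s) = -2s^3 - 3s^2 + (1/3)s + 3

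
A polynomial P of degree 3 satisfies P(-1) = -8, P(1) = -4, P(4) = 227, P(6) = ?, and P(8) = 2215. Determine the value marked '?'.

881

The 4 known points determine the degree-3 polynomial uniquely.
Write P(t) = at^3 + bt^2 + ct + d. Substituting each data point gives a linear system:
  -a + b - c + d = -8
  a + b + c + d = -4
  64a + 16b + 4c + d = 227
  512a + 64b + 8c + d = 2215
Solving the system yields a = 5, b = -5, c = -3, d = -1.
So P(t) = 5t^3 - 5t^2 - 3t - 1.
Then P(6) = 881.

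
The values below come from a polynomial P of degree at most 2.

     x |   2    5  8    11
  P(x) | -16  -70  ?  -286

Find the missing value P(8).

-160

The 3 known points determine the degree-2 polynomial uniquely.
Write P(x) = ax^2 + bx + c. Substituting each data point gives a linear system:
  4a + 2b + c = -16
  25a + 5b + c = -70
  121a + 11b + c = -286
Solving the system yields a = -2, b = -4, c = 0.
So P(x) = -2x^2 - 4x.
Then P(8) = -160.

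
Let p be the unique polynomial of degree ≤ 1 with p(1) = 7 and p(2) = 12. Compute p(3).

17

Using the Lagrange interpolation formula with nodes 1, 2:
  L_0(t) = (t - 2) / -1
  L_1(t) = (t - 1) / 1
Then p(t) = 7·L_0(t) + 12·L_1(t).
Expanding and collecting terms gives p(t) = 5t + 2.
Evaluating at t = 3: p(3) = 17.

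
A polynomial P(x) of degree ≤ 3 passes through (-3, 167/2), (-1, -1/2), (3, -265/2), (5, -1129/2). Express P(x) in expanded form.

Write P(x) = ax^3 + bx^2 + cx + d. Substituting each data point gives a linear system:
  -27a + 9b - 3c + d = 167/2
  -a + b - c + d = -1/2
  27a + 9b + 3c + d = -265/2
  125a + 25b + 5c + d = -1129/2
Solving the system yields a = -4, b = -5/2, c = 0, d = -2.
So P(x) = -4x^3 - (5/2)x^2 - 2.
Check: P(5) = -1129/2. ✓

P(x) = -4x^3 - (5/2)x^2 - 2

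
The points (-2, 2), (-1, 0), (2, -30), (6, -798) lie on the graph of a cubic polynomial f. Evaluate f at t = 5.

Using the Lagrange interpolation formula with nodes -2, -1, 2, 6:
  L_0(t) = (t + 1)(t - 2)(t - 6) / -32
  L_1(t) = (t + 2)(t - 2)(t - 6) / 21
  L_2(t) = (t + 2)(t + 1)(t - 6) / -48
  L_3(t) = (t + 2)(t + 1)(t - 2) / 224
Then f(t) = 2·L_0(t) + 0·L_1(t) - 30·L_2(t) - 798·L_3(t).
Expanding and collecting terms gives f(t) = -3t^3 - 5t^2 + 4t + 6.
Evaluating at t = 5: f(5) = -474.

-474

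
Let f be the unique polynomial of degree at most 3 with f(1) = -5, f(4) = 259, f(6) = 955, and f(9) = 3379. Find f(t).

f(t) = 5t^3 - 3t^2 - 2t - 5

Write f(t) = at^3 + bt^2 + ct + d. Substituting each data point gives a linear system:
  a + b + c + d = -5
  64a + 16b + 4c + d = 259
  216a + 36b + 6c + d = 955
  729a + 81b + 9c + d = 3379
Solving the system yields a = 5, b = -3, c = -2, d = -5.
So f(t) = 5t^3 - 3t^2 - 2t - 5.
Check: f(4) = 259. ✓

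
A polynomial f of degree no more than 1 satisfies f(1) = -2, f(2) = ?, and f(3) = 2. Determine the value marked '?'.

The 2 known points determine the degree-1 polynomial uniquely.
Write f(s) = as + b. Substituting each data point gives a linear system:
  a + b = -2
  3a + b = 2
Solving the system yields a = 2, b = -4.
So f(s) = 2s - 4.
Then f(2) = 0.

0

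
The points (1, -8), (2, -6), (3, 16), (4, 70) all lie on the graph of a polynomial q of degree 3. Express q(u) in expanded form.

q(u) = 2u^3 - 2u^2 - 6u - 2

Write q(u) = au^3 + bu^2 + cu + d. Substituting each data point gives a linear system:
  a + b + c + d = -8
  8a + 4b + 2c + d = -6
  27a + 9b + 3c + d = 16
  64a + 16b + 4c + d = 70
Solving the system yields a = 2, b = -2, c = -6, d = -2.
So q(u) = 2u^3 - 2u^2 - 6u - 2.
Check: q(2) = -6. ✓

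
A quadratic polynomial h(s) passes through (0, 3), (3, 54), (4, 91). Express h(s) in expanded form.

Using the Lagrange interpolation formula with nodes 0, 3, 4:
  L_0(s) = (s - 3)(s - 4) / 12
  L_1(s) = s(s - 4) / -3
  L_2(s) = s(s - 3) / 4
Then h(s) = 3·L_0(s) + 54·L_1(s) + 91·L_2(s).
Expanding and collecting terms gives h(s) = 5s^2 + 2s + 3.
Check: h(0) = 3. ✓

h(s) = 5s^2 + 2s + 3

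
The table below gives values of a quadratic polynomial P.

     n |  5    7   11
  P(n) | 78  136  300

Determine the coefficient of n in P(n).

5

Write P(n) = an^2 + bn + c. Substituting each data point gives a linear system:
  25a + 5b + c = 78
  49a + 7b + c = 136
  121a + 11b + c = 300
Solving the system yields a = 2, b = 5, c = 3.
So P(n) = 2n² + 5n + 3.
The coefficient of n is 5.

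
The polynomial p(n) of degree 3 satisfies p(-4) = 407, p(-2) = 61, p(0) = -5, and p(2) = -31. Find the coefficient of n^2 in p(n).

Write p(n) = an^3 + bn^2 + cn + d. Substituting each data point gives a linear system:
  -64a + 16b - 4c + d = 407
  -8a + 4b - 2c + d = 61
  d = -5
  8a + 4b + 2c + d = -31
Solving the system yields a = -5, b = 5, c = -3, d = -5.
So p(n) = -5n^3 + 5n^2 - 3n - 5.
The coefficient of n^2 is 5.

5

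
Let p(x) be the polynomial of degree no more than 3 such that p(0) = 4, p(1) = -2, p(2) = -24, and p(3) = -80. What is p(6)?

Forward differences of the values at x = 0, 1, 2, 3:
  p  : 4  -2  -24  -80
  Δ  : -6  -22  -56
  Δ^2: -16  -34
  Δ^3: -18
The third differences are constant, confirming degree 3.
Interpolating (Newton forward form) and evaluating at x = 6 gives p(6) = -632.

-632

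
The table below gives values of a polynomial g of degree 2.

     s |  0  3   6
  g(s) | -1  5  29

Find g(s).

Using the Lagrange interpolation formula with nodes 0, 3, 6:
  L_0(s) = (s - 3)(s - 6) / 18
  L_1(s) = s(s - 6) / -9
  L_2(s) = s(s - 3) / 18
Then g(s) = -1·L_0(s) + 5·L_1(s) + 29·L_2(s).
Expanding and collecting terms gives g(s) = s^2 - s - 1.
Check: g(3) = 5. ✓

g(s) = s^2 - s - 1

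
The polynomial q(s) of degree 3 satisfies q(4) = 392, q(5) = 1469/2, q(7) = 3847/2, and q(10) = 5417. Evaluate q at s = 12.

Using the Lagrange interpolation formula with nodes 4, 5, 7, 10:
  L_0(s) = (s - 5)(s - 7)(s - 10) / -18
  L_1(s) = (s - 4)(s - 7)(s - 10) / 10
  L_2(s) = (s - 4)(s - 5)(s - 10) / -18
  L_3(s) = (s - 4)(s - 5)(s - 7) / 90
Then q(s) = 392·L_0(s) + 1469/2·L_1(s) + 3847/2·L_2(s) + 5417·L_3(s).
Expanding and collecting terms gives q(s) = 5s^3 + 4s^2 + (3/2)s + 2.
Evaluating at s = 12: q(12) = 9236.

9236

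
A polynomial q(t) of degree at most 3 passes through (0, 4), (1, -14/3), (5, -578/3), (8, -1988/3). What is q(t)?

Write q(t) = at^3 + bt^2 + ct + d. Substituting each data point gives a linear system:
  d = 4
  a + b + c + d = -14/3
  125a + 25b + 5c + d = -578/3
  512a + 64b + 8c + d = -1988/3
Solving the system yields a = -1, b = -5/3, c = -6, d = 4.
So q(t) = -t³ - (5/3)t² - 6t + 4.
Check: q(5) = -578/3. ✓

q(t) = -t^3 - (5/3)t^2 - 6t + 4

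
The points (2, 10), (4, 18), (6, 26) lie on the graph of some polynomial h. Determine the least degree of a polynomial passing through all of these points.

1

Forward differences of the values at n = 2, 4, 6:
  h  : 10  18  26
  Δ  : 8  8
  Δ^2: 0
The first differences are constant (8) and nonzero, while all higher differences vanish, so the minimal degree is 1.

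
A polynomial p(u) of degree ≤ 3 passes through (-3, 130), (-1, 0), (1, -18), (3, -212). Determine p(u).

p(u) = -6u^3 - 4u^2 - 3u - 5

Write p(u) = au^3 + bu^2 + cu + d. Substituting each data point gives a linear system:
  -27a + 9b - 3c + d = 130
  -a + b - c + d = 0
  a + b + c + d = -18
  27a + 9b + 3c + d = -212
Solving the system yields a = -6, b = -4, c = -3, d = -5.
So p(u) = -6u³ - 4u² - 3u - 5.
Check: p(-1) = 0. ✓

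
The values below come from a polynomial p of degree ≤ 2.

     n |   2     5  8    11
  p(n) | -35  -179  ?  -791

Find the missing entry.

-431

The 3 known points determine the degree-2 polynomial uniquely.
Write p(n) = an^2 + bn + c. Substituting each data point gives a linear system:
  4a + 2b + c = -35
  25a + 5b + c = -179
  121a + 11b + c = -791
Solving the system yields a = -6, b = -6, c = 1.
So p(n) = -6n^2 - 6n + 1.
Then p(8) = -431.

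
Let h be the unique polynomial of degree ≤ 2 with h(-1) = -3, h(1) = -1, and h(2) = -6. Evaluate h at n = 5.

-45

Write h(n) = an^2 + bn + c. Substituting each data point gives a linear system:
  a - b + c = -3
  a + b + c = -1
  4a + 2b + c = -6
Solving the system yields a = -2, b = 1, c = 0.
So h(n) = -2n^2 + n.
Then h(5) = -45.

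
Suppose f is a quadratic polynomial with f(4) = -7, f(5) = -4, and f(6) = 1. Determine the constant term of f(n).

Write f(n) = an^2 + bn + c. Substituting each data point gives a linear system:
  16a + 4b + c = -7
  25a + 5b + c = -4
  36a + 6b + c = 1
Solving the system yields a = 1, b = -6, c = 1.
So f(n) = n^2 - 6n + 1.
The constant term is 1.

1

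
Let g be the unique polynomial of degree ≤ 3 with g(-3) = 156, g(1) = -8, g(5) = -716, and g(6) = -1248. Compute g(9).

-4272

Write g(t) = at^3 + bt^2 + ct + d. Substituting each data point gives a linear system:
  -27a + 9b - 3c + d = 156
  a + b + c + d = -8
  125a + 25b + 5c + d = -716
  216a + 36b + 6c + d = -1248
Solving the system yields a = -6, b = 1, c = 3, d = -6.
So g(t) = -6t^3 + t^2 + 3t - 6.
Then g(9) = -4272.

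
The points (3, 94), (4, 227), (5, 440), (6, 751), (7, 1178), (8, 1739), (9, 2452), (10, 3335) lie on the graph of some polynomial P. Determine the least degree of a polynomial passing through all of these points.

Forward differences of the values at s = 3, 4, 5, 6, 7, 8, 9, 10:
  P  : 94  227  440  751  1178  1739  2452  3335
  Δ  : 133  213  311  427  561  713  883
  Δ^2: 80  98  116  134  152  170
  Δ^3: 18  18  18  18  18
  Δ^4: 0  0  0  0
  Δ^5: 0  0  0
  Δ^6: 0  0
  Δ^7: 0
The third differences are constant (18) and nonzero, while all higher differences vanish, so the minimal degree is 3.

3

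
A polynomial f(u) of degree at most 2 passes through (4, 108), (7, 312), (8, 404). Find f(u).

f(u) = 6u^2 + 2u + 4

Write f(u) = au^2 + bu + c. Substituting each data point gives a linear system:
  16a + 4b + c = 108
  49a + 7b + c = 312
  64a + 8b + c = 404
Solving the system yields a = 6, b = 2, c = 4.
So f(u) = 6u^2 + 2u + 4.
Check: f(4) = 108. ✓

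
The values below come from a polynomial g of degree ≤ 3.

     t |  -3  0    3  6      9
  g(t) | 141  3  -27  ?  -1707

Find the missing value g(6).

On equispaced nodes a degree-3 polynomial has vanishing fourth forward difference, so
  g(-3) - 4·g(0) + 6·g(3) - 4·g(6) + g(9) = 0.
Substituting the known values and solving for g(6):
  -4·g(6) = 1740
  g(6) = -435.

-435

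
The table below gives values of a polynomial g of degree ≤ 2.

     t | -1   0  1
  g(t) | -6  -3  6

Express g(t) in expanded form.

g(t) = 3t^2 + 6t - 3

Using the Lagrange interpolation formula with nodes -1, 0, 1:
  L_0(t) = t(t - 1) / 2
  L_1(t) = (t + 1)(t - 1) / -1
  L_2(t) = (t + 1)t / 2
Then g(t) = -6·L_0(t) - 3·L_1(t) + 6·L_2(t).
Expanding and collecting terms gives g(t) = 3t^2 + 6t - 3.
Check: g(0) = -3. ✓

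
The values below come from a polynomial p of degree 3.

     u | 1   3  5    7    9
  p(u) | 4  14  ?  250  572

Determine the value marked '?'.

On equispaced nodes a degree-3 polynomial has vanishing fourth forward difference, so
  p(1) - 4·p(3) + 6·p(5) - 4·p(7) + p(9) = 0.
Substituting the known values and solving for p(5):
  6·p(5) = 480
  p(5) = 80.

80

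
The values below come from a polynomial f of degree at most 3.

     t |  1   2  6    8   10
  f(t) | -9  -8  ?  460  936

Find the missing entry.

The 4 known points determine the degree-3 polynomial uniquely.
Write f(t) = at^3 + bt^2 + ct + d. Substituting each data point gives a linear system:
  a + b + c + d = -9
  8a + 4b + 2c + d = -8
  512a + 64b + 8c + d = 460
  1000a + 100b + 10c + d = 936
Solving the system yields a = 1, b = 0, c = -6, d = -4.
So f(t) = t^3 - 6t - 4.
Then f(6) = 176.

176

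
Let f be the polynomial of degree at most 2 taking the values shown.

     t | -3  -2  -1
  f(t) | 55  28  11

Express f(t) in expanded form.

Write f(t) = at^2 + bt + c. Substituting each data point gives a linear system:
  9a - 3b + c = 55
  4a - 2b + c = 28
  a - b + c = 11
Solving the system yields a = 5, b = -2, c = 4.
So f(t) = 5t^2 - 2t + 4.
Check: f(-1) = 11. ✓

f(t) = 5t^2 - 2t + 4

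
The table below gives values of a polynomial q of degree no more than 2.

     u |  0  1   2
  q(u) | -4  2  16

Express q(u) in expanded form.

q(u) = 4u^2 + 2u - 4

Write q(u) = au^2 + bu + c. Substituting each data point gives a linear system:
  c = -4
  a + b + c = 2
  4a + 2b + c = 16
Solving the system yields a = 4, b = 2, c = -4.
So q(u) = 4u^2 + 2u - 4.
Check: q(2) = 16. ✓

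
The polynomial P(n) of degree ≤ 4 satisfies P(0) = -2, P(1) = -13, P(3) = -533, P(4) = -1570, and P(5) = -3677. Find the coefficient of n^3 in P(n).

Write P(n) = an^4 + bn^3 + cn^2 + dn + e. Substituting each data point gives a linear system:
  e = -2
  a + b + c + d + e = -13
  81a + 27b + 9c + 3d + e = -533
  256a + 64b + 16c + 4d + e = -1570
  625a + 125b + 25c + 5d + e = -3677
Solving the system yields a = -5, b = -4, c = -2, d = 0, e = -2.
So P(n) = -5n⁴ - 4n³ - 2n² - 2.
The coefficient of n^3 is -4.

-4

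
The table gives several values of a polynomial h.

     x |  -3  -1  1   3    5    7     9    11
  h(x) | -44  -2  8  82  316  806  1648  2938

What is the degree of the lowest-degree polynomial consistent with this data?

3

Forward differences of the values at x = -3, -1, 1, 3, 5, 7, 9, 11:
  h  : -44  -2  8  82  316  806  1648  2938
  Δ  : 42  10  74  234  490  842  1290
  Δ^2: -32  64  160  256  352  448
  Δ^3: 96  96  96  96  96
  Δ^4: 0  0  0  0
  Δ^5: 0  0  0
  Δ^6: 0  0
  Δ^7: 0
The third differences are constant (96) and nonzero, while all higher differences vanish, so the minimal degree is 3.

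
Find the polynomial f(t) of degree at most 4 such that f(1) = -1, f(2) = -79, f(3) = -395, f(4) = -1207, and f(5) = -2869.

Using the Lagrange interpolation formula with nodes 1, 2, 3, 4, 5:
  L_0(t) = (t - 2)(t - 3)(t - 4)(t - 5) / 24
  L_1(t) = (t - 1)(t - 3)(t - 4)(t - 5) / -6
  L_2(t) = (t - 1)(t - 2)(t - 4)(t - 5) / 4
  L_3(t) = (t - 1)(t - 2)(t - 3)(t - 5) / -6
  L_4(t) = (t - 1)(t - 2)(t - 3)(t - 4) / 24
Then f(t) = -1·L_0(t) - 79·L_1(t) - 395·L_2(t) - 1207·L_3(t) - 2869·L_4(t).
Expanding and collecting terms gives f(t) = -4t^4 - 3t^3 - t^2 + 6t + 1.
Check: f(3) = -395. ✓

f(t) = -4t^4 - 3t^3 - t^2 + 6t + 1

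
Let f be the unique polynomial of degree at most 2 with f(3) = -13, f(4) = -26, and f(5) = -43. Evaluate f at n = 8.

-118

Write f(n) = an^2 + bn + c. Substituting each data point gives a linear system:
  9a + 3b + c = -13
  16a + 4b + c = -26
  25a + 5b + c = -43
Solving the system yields a = -2, b = 1, c = 2.
So f(n) = -2n^2 + n + 2.
Then f(8) = -118.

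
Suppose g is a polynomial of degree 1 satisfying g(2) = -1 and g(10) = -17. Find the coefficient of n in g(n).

-2

Write g(n) = an + b. Substituting each data point gives a linear system:
  2a + b = -1
  10a + b = -17
Solving the system yields a = -2, b = 3.
So g(n) = -2n + 3.
The leading coefficient is -2.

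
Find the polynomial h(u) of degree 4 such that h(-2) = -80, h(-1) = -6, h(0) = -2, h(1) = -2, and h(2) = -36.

h(u) = -4u^4 + 3u^3 + 2u^2 - u - 2

Write h(u) = au^4 + bu^3 + cu^2 + du + e. Substituting each data point gives a linear system:
  16a - 8b + 4c - 2d + e = -80
  a - b + c - d + e = -6
  e = -2
  a + b + c + d + e = -2
  16a + 8b + 4c + 2d + e = -36
Solving the system yields a = -4, b = 3, c = 2, d = -1, e = -2.
So h(u) = -4u^4 + 3u^3 + 2u^2 - u - 2.
Check: h(1) = -2. ✓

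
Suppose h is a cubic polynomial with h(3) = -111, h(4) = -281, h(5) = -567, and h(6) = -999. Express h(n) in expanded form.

Write h(n) = an^3 + bn^2 + cn + d. Substituting each data point gives a linear system:
  27a + 9b + 3c + d = -111
  64a + 16b + 4c + d = -281
  125a + 25b + 5c + d = -567
  216a + 36b + 6c + d = -999
Solving the system yields a = -5, b = 2, c = 1, d = 3.
So h(n) = -5n³ + 2n² + n + 3.
Check: h(6) = -999. ✓

h(n) = -5n^3 + 2n^2 + n + 3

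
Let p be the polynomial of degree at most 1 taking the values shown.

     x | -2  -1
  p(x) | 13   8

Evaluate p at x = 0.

Using the Lagrange interpolation formula with nodes -2, -1:
  L_0(x) = (x + 1) / -1
  L_1(x) = (x + 2) / 1
Then p(x) = 13·L_0(x) + 8·L_1(x).
Expanding and collecting terms gives p(x) = -5x + 3.
Evaluating at x = 0: p(0) = 3.

3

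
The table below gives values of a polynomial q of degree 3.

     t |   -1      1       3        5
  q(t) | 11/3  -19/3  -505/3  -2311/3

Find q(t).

Write q(t) = at^3 + bt^2 + ct + d. Substituting each data point gives a linear system:
  -a + b - c + d = 11/3
  a + b + c + d = -19/3
  27a + 9b + 3c + d = -505/3
  125a + 25b + 5c + d = -2311/3
Solving the system yields a = -6, b = -1, c = 1, d = -1/3.
So q(t) = -6t^3 - t^2 + t - 1/3.
Check: q(1) = -19/3. ✓

q(t) = -6t^3 - t^2 + t - 1/3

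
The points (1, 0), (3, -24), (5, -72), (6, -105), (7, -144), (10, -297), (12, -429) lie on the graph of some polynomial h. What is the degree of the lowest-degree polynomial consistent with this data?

Divided differences on the nodes 1, 3, 5, 6, 7, 10, 12:
  order 0: 0  -24  -72  -105  -144  -297  -429
  order 1: -12  -24  -33  -39  -51  -66
  order 2: -3  -3  -3  -3  -3
  order 3: 0  0  0  0
  order 4: 0  0  0
  order 5: 0  0
  order 6: 0
The order-2 divided differences are all -3 (nonzero) and every higher order vanishes, so the data lies on a polynomial of degree exactly 2.

2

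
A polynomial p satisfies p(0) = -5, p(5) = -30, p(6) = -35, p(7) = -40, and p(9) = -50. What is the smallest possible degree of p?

1

Divided differences on the nodes 0, 5, 6, 7, 9:
  order 0: -5  -30  -35  -40  -50
  order 1: -5  -5  -5  -5
  order 2: 0  0  0
  order 3: 0  0
  order 4: 0
The order-1 divided differences are all -5 (nonzero) and every higher order vanishes, so the data lies on a polynomial of degree exactly 1.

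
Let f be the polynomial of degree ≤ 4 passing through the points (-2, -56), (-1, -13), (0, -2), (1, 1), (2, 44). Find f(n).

f(n) = n^4 + 6n^3 - 5n^2 + n - 2

Write f(n) = an^4 + bn^3 + cn^2 + dn + e. Substituting each data point gives a linear system:
  16a - 8b + 4c - 2d + e = -56
  a - b + c - d + e = -13
  e = -2
  a + b + c + d + e = 1
  16a + 8b + 4c + 2d + e = 44
Solving the system yields a = 1, b = 6, c = -5, d = 1, e = -2.
So f(n) = n⁴ + 6n³ - 5n² + n - 2.
Check: f(-2) = -56. ✓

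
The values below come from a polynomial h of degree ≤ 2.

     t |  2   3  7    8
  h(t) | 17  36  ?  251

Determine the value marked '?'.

The 3 known points determine the degree-2 polynomial uniquely.
Write h(t) = at^2 + bt + c. Substituting each data point gives a linear system:
  4a + 2b + c = 17
  9a + 3b + c = 36
  64a + 8b + c = 251
Solving the system yields a = 4, b = -1, c = 3.
So h(t) = 4t^2 - t + 3.
Then h(7) = 192.

192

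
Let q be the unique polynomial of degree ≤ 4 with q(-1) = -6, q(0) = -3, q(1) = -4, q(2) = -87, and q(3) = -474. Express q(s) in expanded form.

Write q(s) = as^4 + bs^3 + cs^2 + ds + e. Substituting each data point gives a linear system:
  a - b + c - d + e = -6
  e = -3
  a + b + c + d + e = -4
  16a + 8b + 4c + 2d + e = -87
  81a + 27b + 9c + 3d + e = -474
Solving the system yields a = -6, b = -1, c = 4, d = 2, e = -3.
So q(s) = -6s^4 - s^3 + 4s^2 + 2s - 3.
Check: q(1) = -4. ✓

q(s) = -6s^4 - s^3 + 4s^2 + 2s - 3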